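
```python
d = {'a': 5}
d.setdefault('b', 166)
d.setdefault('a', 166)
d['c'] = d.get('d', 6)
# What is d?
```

After line 1: d = {'a': 5}
After line 2 (setdefault adds 'b'=166): d = {'a': 5, 'b': 166}
After line 3 (setdefault 'a' no-op, already exists): d = {'a': 5, 'b': 166}
After line 4 (get('d', 6) returns default since 'd' not in d): d = {'a': 5, 'b': 166, 'c': 6}

{'a': 5, 'b': 166, 'c': 6}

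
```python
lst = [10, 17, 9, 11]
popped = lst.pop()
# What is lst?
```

[10, 17, 9]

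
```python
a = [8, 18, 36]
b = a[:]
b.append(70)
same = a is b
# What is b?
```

After line 1: a = [8, 18, 36]
After line 2 (b = a[:] is a shallow copy, new object): a = [8, 18, 36], b = [8, 18, 36]
After line 3 (append only mutates b): a = [8, 18, 36], b = [8, 18, 36, 70]
After line 4 (same = a is b; different objects -> False): same = False

[8, 18, 36, 70]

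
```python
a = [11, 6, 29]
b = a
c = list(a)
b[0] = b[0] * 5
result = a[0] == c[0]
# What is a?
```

After line 1: a = [11, 6, 29]
After line 2 (b = a, alias): a = [11, 6, 29], b = [11, 6, 29]
After line 3 (c = list(a) is a copy, new object): c = [11, 6, 29]
After line 4 (b[0] = 11 * 5 = 55; mutates shared a/b): a = b = [55, 6, 29], c = [11, 6, 29]
After line 5 (a[0] = 55, c[0] = 11; result = False)

[55, 6, 29]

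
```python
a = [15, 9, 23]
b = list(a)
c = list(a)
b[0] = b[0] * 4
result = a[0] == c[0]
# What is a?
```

After line 1: a = [15, 9, 23]
After line 2 (b = list(a), copy): a = [15, 9, 23], b = [15, 9, 23]
After line 3 (c = list(a) is a copy, new object): c = [15, 9, 23]
After line 4 (b[0] = 15 * 4 = 60; only b mutates (copy)): a = [15, 9, 23], b = [60, 9, 23], c = [15, 9, 23]
After line 5 (a[0] = 15, c[0] = 15; result = True)

[15, 9, 23]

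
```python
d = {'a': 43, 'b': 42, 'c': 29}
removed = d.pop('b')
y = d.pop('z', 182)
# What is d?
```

After line 1: d = {'a': 43, 'b': 42, 'c': 29}
After line 2 (pop 'b' returns 42): d = {'a': 43, 'c': 29}, removed = 42
After line 3 (pop 'z' missing, returns default 182): d = {'a': 43, 'c': 29}, y = 182

{'a': 43, 'c': 29}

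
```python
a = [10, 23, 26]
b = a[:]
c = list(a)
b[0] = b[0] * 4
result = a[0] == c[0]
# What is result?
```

After line 1: a = [10, 23, 26]
After line 2 (b = a[:], copy): a = [10, 23, 26], b = [10, 23, 26]
After line 3 (c = list(a) is a copy, new object): c = [10, 23, 26]
After line 4 (b[0] = 10 * 4 = 40; only b mutates (copy)): a = [10, 23, 26], b = [40, 23, 26], c = [10, 23, 26]
After line 5 (a[0] = 10, c[0] = 10; result = True)

True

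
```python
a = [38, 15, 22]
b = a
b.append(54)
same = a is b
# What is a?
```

After line 1: a = [38, 15, 22]
After line 2 (b = a is an alias, same object): a = [38, 15, 22], b = [38, 15, 22]
After line 3 (b.append mutates the shared list): a = [38, 15, 22, 54], b = [38, 15, 22, 54]
After line 4 (same = a is b; same object -> True): same = True

[38, 15, 22, 54]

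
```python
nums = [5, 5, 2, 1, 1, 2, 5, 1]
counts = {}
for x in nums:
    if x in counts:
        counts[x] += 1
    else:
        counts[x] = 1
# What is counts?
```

Initial: counts = {}, nums = [5, 5, 2, 1, 1, 2, 5, 1]
See 5: counts = {5: 1}
See 5: counts = {5: 2}
See 2: counts = {5: 2, 2: 1}
See 1: counts = {5: 2, 2: 1, 1: 1}
See 1: counts = {5: 2, 2: 1, 1: 2}
See 2: counts = {5: 2, 2: 2, 1: 2}
See 5: counts = {5: 3, 2: 2, 1: 2}
See 1: counts = {5: 3, 2: 2, 1: 3}

{5: 3, 2: 2, 1: 3}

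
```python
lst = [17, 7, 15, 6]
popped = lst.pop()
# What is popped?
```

6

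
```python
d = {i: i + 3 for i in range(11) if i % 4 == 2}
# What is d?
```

{2: 5, 6: 9, 10: 13}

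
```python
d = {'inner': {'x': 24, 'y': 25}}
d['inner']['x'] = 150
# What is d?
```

After line 1: d = {'inner': {'x': 24, 'y': 25}}
After line 2 (inner x overwritten): d = {'inner': {'x': 150, 'y': 25}}

{'inner': {'x': 150, 'y': 25}}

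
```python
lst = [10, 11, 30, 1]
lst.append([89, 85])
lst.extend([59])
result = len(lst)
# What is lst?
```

After line 1: lst = [10, 11, 30, 1]
After line 2 (append adds [89, 85] as single element): lst = [10, 11, 30, 1, [89, 85]]
After line 3 (extend unpacks [59], adds 59): lst = [10, 11, 30, 1, [89, 85], 59]
After line 4: result = len(lst) = 6

[10, 11, 30, 1, [89, 85], 59]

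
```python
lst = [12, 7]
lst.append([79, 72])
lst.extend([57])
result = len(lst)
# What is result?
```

After line 1: lst = [12, 7]
After line 2 (append adds [79, 72] as single element): lst = [12, 7, [79, 72]]
After line 3 (extend unpacks [57], adds 57): lst = [12, 7, [79, 72], 57]
After line 4: result = len(lst) = 4

4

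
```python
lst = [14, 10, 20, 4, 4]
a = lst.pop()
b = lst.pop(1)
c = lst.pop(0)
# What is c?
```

After line 1: lst = [14, 10, 20, 4, 4]
After line 2 (pop() -> a = 4): lst = [14, 10, 20, 4]
After line 3 (pop(1) -> b = 10): lst = [14, 20, 4]
After line 4 (pop(0) -> c = 14): lst = [20, 4]

14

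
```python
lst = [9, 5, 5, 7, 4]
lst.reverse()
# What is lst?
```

[4, 7, 5, 5, 9]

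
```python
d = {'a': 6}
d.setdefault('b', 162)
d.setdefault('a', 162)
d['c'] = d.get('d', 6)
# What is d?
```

After line 1: d = {'a': 6}
After line 2 (setdefault adds 'b'=162): d = {'a': 6, 'b': 162}
After line 3 (setdefault 'a' no-op, already exists): d = {'a': 6, 'b': 162}
After line 4 (get('d', 6) returns default since 'd' not in d): d = {'a': 6, 'b': 162, 'c': 6}

{'a': 6, 'b': 162, 'c': 6}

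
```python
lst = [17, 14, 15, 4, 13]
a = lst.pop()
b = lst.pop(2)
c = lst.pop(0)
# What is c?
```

After line 1: lst = [17, 14, 15, 4, 13]
After line 2 (pop() -> a = 13): lst = [17, 14, 15, 4]
After line 3 (pop(2) -> b = 15): lst = [17, 14, 4]
After line 4 (pop(0) -> c = 17): lst = [14, 4]

17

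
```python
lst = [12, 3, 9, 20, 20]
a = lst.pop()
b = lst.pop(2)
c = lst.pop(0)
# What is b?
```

After line 1: lst = [12, 3, 9, 20, 20]
After line 2 (pop() -> a = 20): lst = [12, 3, 9, 20]
After line 3 (pop(2) -> b = 9): lst = [12, 3, 20]
After line 4 (pop(0) -> c = 12): lst = [3, 20]

9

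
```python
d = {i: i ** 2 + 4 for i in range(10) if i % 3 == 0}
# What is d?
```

{0: 4, 3: 13, 6: 40, 9: 85}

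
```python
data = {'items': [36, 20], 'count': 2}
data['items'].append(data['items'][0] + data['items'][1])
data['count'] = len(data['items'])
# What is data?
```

After line 1: data = {'items': [36, 20], 'count': 2}
After line 2 (append 36 + 20 = 56): data = {'items': [36, 20, 56], 'count': 2}
After line 3 (count = len(items) = 3): data = {'items': [36, 20, 56], 'count': 3}

{'items': [36, 20, 56], 'count': 3}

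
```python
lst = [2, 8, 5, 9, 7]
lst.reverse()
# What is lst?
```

[7, 9, 5, 8, 2]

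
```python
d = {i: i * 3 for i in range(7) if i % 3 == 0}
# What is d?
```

{0: 0, 3: 9, 6: 18}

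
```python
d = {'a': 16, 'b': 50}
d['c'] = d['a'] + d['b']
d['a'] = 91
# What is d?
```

After line 1: d = {'a': 16, 'b': 50}
After line 2 (d['c'] = 16 + 50): d = {'a': 16, 'b': 50, 'c': 66}
After line 3: d = {'a': 91, 'b': 50, 'c': 66}

{'a': 91, 'b': 50, 'c': 66}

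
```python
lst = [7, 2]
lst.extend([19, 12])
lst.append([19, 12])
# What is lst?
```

After line 1: lst = [7, 2]
After line 2 (extend unpacks [19, 12]): lst = [7, 2, 19, 12]
After line 3 (append adds [19, 12] as single element): lst = [7, 2, 19, 12, [19, 12]]

[7, 2, 19, 12, [19, 12]]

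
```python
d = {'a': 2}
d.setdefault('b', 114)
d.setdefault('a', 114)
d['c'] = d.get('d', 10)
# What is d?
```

After line 1: d = {'a': 2}
After line 2 (setdefault adds 'b'=114): d = {'a': 2, 'b': 114}
After line 3 (setdefault 'a' no-op, already exists): d = {'a': 2, 'b': 114}
After line 4 (get('d', 10) returns default since 'd' not in d): d = {'a': 2, 'b': 114, 'c': 10}

{'a': 2, 'b': 114, 'c': 10}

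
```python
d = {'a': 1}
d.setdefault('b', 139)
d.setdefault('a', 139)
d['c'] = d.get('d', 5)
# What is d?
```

After line 1: d = {'a': 1}
After line 2 (setdefault adds 'b'=139): d = {'a': 1, 'b': 139}
After line 3 (setdefault 'a' no-op, already exists): d = {'a': 1, 'b': 139}
After line 4 (get('d', 5) returns default since 'd' not in d): d = {'a': 1, 'b': 139, 'c': 5}

{'a': 1, 'b': 139, 'c': 5}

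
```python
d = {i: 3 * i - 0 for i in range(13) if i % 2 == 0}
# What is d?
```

{0: 0, 2: 6, 4: 12, 6: 18, 8: 24, 10: 30, 12: 36}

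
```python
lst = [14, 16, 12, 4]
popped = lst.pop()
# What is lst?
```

[14, 16, 12]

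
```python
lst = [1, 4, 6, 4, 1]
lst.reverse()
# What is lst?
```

[1, 4, 6, 4, 1]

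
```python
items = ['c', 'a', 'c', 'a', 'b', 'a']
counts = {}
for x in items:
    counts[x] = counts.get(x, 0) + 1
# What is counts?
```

Initial: counts = {}, items = ['c', 'a', 'c', 'a', 'b', 'a']
See 'c': counts = {'c': 1}
See 'a': counts = {'c': 1, 'a': 1}
See 'c': counts = {'c': 2, 'a': 1}
See 'a': counts = {'c': 2, 'a': 2}
See 'b': counts = {'c': 2, 'a': 2, 'b': 1}
See 'a': counts = {'c': 2, 'a': 3, 'b': 1}

{'c': 2, 'a': 3, 'b': 1}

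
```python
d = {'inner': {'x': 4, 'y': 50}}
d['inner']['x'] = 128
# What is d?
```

After line 1: d = {'inner': {'x': 4, 'y': 50}}
After line 2 (inner x overwritten): d = {'inner': {'x': 128, 'y': 50}}

{'inner': {'x': 128, 'y': 50}}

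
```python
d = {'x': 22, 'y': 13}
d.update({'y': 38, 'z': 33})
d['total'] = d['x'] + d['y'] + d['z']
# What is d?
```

After line 1: d = {'x': 22, 'y': 13}
After line 2 (y overwritten, z added): d = {'x': 22, 'y': 38, 'z': 33}
After line 3 (total = 22 + 38 + 33 = 93): d = {'x': 22, 'y': 38, 'z': 33, 'total': 93}

{'x': 22, 'y': 38, 'z': 33, 'total': 93}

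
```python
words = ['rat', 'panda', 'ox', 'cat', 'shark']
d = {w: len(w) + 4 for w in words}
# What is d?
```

{'rat': 7, 'panda': 9, 'ox': 6, 'cat': 7, 'shark': 9}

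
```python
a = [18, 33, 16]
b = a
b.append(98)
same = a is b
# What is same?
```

After line 1: a = [18, 33, 16]
After line 2 (b = a is an alias, same object): a = [18, 33, 16], b = [18, 33, 16]
After line 3 (b.append mutates the shared list): a = [18, 33, 16, 98], b = [18, 33, 16, 98]
After line 4 (same = a is b; same object -> True): same = True

True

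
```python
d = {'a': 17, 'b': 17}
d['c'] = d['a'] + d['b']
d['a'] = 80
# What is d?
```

After line 1: d = {'a': 17, 'b': 17}
After line 2 (d['c'] = 17 + 17): d = {'a': 17, 'b': 17, 'c': 34}
After line 3: d = {'a': 80, 'b': 17, 'c': 34}

{'a': 80, 'b': 17, 'c': 34}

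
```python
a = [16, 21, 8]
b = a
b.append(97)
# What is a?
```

After line 1: a = [16, 21, 8]
After line 2 (b = a is an alias, same object): a = [16, 21, 8], b = [16, 21, 8]
After line 3 (b.append mutates the shared list): a = [16, 21, 8, 97], b = [16, 21, 8, 97]

[16, 21, 8, 97]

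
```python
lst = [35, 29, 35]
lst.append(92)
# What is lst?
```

[35, 29, 35, 92]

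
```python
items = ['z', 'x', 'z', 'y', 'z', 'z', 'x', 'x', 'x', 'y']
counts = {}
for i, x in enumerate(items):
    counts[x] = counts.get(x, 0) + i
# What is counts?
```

Initial: counts = {}, items = ['z', 'x', 'z', 'y', 'z', 'z', 'x', 'x', 'x', 'y']
i=0, x='z': counts = {'z': 0}
i=1, x='x': counts = {'z': 0, 'x': 1}
i=2, x='z': counts = {'z': 2, 'x': 1}
i=3, x='y': counts = {'z': 2, 'x': 1, 'y': 3}
i=4, x='z': counts = {'z': 6, 'x': 1, 'y': 3}
i=5, x='z': counts = {'z': 11, 'x': 1, 'y': 3}
i=6, x='x': counts = {'z': 11, 'x': 7, 'y': 3}
i=7, x='x': counts = {'z': 11, 'x': 14, 'y': 3}
i=8, x='x': counts = {'z': 11, 'x': 22, 'y': 3}
i=9, x='y': counts = {'z': 11, 'x': 22, 'y': 12}

{'z': 11, 'x': 22, 'y': 12}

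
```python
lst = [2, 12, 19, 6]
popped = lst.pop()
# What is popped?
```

6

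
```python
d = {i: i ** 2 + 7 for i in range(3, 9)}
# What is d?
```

{3: 16, 4: 23, 5: 32, 6: 43, 7: 56, 8: 71}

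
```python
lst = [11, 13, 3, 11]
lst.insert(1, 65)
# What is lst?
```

[11, 65, 13, 3, 11]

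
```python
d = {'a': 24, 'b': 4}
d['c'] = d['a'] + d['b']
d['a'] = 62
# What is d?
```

After line 1: d = {'a': 24, 'b': 4}
After line 2 (d['c'] = 24 + 4): d = {'a': 24, 'b': 4, 'c': 28}
After line 3: d = {'a': 62, 'b': 4, 'c': 28}

{'a': 62, 'b': 4, 'c': 28}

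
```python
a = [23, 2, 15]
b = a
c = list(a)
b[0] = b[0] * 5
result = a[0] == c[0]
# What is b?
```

After line 1: a = [23, 2, 15]
After line 2 (b = a, alias): a = [23, 2, 15], b = [23, 2, 15]
After line 3 (c = list(a) is a copy, new object): c = [23, 2, 15]
After line 4 (b[0] = 23 * 5 = 115; mutates shared a/b): a = b = [115, 2, 15], c = [23, 2, 15]
After line 5 (a[0] = 115, c[0] = 23; result = False)

[115, 2, 15]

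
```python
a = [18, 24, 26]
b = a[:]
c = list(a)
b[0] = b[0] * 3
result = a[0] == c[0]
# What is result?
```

After line 1: a = [18, 24, 26]
After line 2 (b = a[:], copy): a = [18, 24, 26], b = [18, 24, 26]
After line 3 (c = list(a) is a copy, new object): c = [18, 24, 26]
After line 4 (b[0] = 18 * 3 = 54; only b mutates (copy)): a = [18, 24, 26], b = [54, 24, 26], c = [18, 24, 26]
After line 5 (a[0] = 18, c[0] = 18; result = True)

True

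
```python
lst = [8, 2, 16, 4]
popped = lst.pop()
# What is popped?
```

4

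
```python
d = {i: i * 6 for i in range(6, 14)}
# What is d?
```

{6: 36, 7: 42, 8: 48, 9: 54, 10: 60, 11: 66, 12: 72, 13: 78}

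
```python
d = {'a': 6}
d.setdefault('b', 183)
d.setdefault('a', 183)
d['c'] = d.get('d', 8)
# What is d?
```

After line 1: d = {'a': 6}
After line 2 (setdefault adds 'b'=183): d = {'a': 6, 'b': 183}
After line 3 (setdefault 'a' no-op, already exists): d = {'a': 6, 'b': 183}
After line 4 (get('d', 8) returns default since 'd' not in d): d = {'a': 6, 'b': 183, 'c': 8}

{'a': 6, 'b': 183, 'c': 8}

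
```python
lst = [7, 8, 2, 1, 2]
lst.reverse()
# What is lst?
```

[2, 1, 2, 8, 7]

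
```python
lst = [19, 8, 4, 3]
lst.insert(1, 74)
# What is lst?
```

[19, 74, 8, 4, 3]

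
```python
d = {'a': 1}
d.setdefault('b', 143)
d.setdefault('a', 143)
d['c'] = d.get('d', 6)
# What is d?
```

After line 1: d = {'a': 1}
After line 2 (setdefault adds 'b'=143): d = {'a': 1, 'b': 143}
After line 3 (setdefault 'a' no-op, already exists): d = {'a': 1, 'b': 143}
After line 4 (get('d', 6) returns default since 'd' not in d): d = {'a': 1, 'b': 143, 'c': 6}

{'a': 1, 'b': 143, 'c': 6}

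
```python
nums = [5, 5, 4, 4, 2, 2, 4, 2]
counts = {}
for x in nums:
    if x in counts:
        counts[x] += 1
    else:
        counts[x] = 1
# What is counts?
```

Initial: counts = {}, nums = [5, 5, 4, 4, 2, 2, 4, 2]
See 5: counts = {5: 1}
See 5: counts = {5: 2}
See 4: counts = {5: 2, 4: 1}
See 4: counts = {5: 2, 4: 2}
See 2: counts = {5: 2, 4: 2, 2: 1}
See 2: counts = {5: 2, 4: 2, 2: 2}
See 4: counts = {5: 2, 4: 3, 2: 2}
See 2: counts = {5: 2, 4: 3, 2: 3}

{5: 2, 4: 3, 2: 3}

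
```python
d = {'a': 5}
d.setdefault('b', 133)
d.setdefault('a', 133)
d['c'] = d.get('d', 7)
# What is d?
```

After line 1: d = {'a': 5}
After line 2 (setdefault adds 'b'=133): d = {'a': 5, 'b': 133}
After line 3 (setdefault 'a' no-op, already exists): d = {'a': 5, 'b': 133}
After line 4 (get('d', 7) returns default since 'd' not in d): d = {'a': 5, 'b': 133, 'c': 7}

{'a': 5, 'b': 133, 'c': 7}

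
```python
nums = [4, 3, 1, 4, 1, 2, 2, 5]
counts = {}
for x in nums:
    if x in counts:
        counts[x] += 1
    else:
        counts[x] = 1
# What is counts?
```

Initial: counts = {}, nums = [4, 3, 1, 4, 1, 2, 2, 5]
See 4: counts = {4: 1}
See 3: counts = {4: 1, 3: 1}
See 1: counts = {4: 1, 3: 1, 1: 1}
See 4: counts = {4: 2, 3: 1, 1: 1}
See 1: counts = {4: 2, 3: 1, 1: 2}
See 2: counts = {4: 2, 3: 1, 1: 2, 2: 1}
See 2: counts = {4: 2, 3: 1, 1: 2, 2: 2}
See 5: counts = {4: 2, 3: 1, 1: 2, 2: 2, 5: 1}

{4: 2, 3: 1, 1: 2, 2: 2, 5: 1}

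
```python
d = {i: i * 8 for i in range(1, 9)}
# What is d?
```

{1: 8, 2: 16, 3: 24, 4: 32, 5: 40, 6: 48, 7: 56, 8: 64}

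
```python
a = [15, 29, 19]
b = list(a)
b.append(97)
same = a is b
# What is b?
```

After line 1: a = [15, 29, 19]
After line 2 (b = list(a) is a shallow copy, new object): a = [15, 29, 19], b = [15, 29, 19]
After line 3 (append only mutates b): a = [15, 29, 19], b = [15, 29, 19, 97]
After line 4 (same = a is b; different objects -> False): same = False

[15, 29, 19, 97]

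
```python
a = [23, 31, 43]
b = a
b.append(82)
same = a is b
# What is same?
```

After line 1: a = [23, 31, 43]
After line 2 (b = a is an alias, same object): a = [23, 31, 43], b = [23, 31, 43]
After line 3 (b.append mutates the shared list): a = [23, 31, 43, 82], b = [23, 31, 43, 82]
After line 4 (same = a is b; same object -> True): same = True

True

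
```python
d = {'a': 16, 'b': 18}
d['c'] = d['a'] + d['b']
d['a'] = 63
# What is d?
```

After line 1: d = {'a': 16, 'b': 18}
After line 2 (d['c'] = 16 + 18): d = {'a': 16, 'b': 18, 'c': 34}
After line 3: d = {'a': 63, 'b': 18, 'c': 34}

{'a': 63, 'b': 18, 'c': 34}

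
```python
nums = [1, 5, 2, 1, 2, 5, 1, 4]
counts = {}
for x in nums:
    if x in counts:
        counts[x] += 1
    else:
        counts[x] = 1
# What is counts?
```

Initial: counts = {}, nums = [1, 5, 2, 1, 2, 5, 1, 4]
See 1: counts = {1: 1}
See 5: counts = {1: 1, 5: 1}
See 2: counts = {1: 1, 5: 1, 2: 1}
See 1: counts = {1: 2, 5: 1, 2: 1}
See 2: counts = {1: 2, 5: 1, 2: 2}
See 5: counts = {1: 2, 5: 2, 2: 2}
See 1: counts = {1: 3, 5: 2, 2: 2}
See 4: counts = {1: 3, 5: 2, 2: 2, 4: 1}

{1: 3, 5: 2, 2: 2, 4: 1}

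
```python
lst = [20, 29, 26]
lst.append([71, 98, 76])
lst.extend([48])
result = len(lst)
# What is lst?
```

After line 1: lst = [20, 29, 26]
After line 2 (append adds [71, 98, 76] as single element): lst = [20, 29, 26, [71, 98, 76]]
After line 3 (extend unpacks [48], adds 48): lst = [20, 29, 26, [71, 98, 76], 48]
After line 4: result = len(lst) = 5

[20, 29, 26, [71, 98, 76], 48]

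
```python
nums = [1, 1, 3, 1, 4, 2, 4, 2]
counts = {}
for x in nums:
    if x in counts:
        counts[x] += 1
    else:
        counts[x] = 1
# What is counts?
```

Initial: counts = {}, nums = [1, 1, 3, 1, 4, 2, 4, 2]
See 1: counts = {1: 1}
See 1: counts = {1: 2}
See 3: counts = {1: 2, 3: 1}
See 1: counts = {1: 3, 3: 1}
See 4: counts = {1: 3, 3: 1, 4: 1}
See 2: counts = {1: 3, 3: 1, 4: 1, 2: 1}
See 4: counts = {1: 3, 3: 1, 4: 2, 2: 1}
See 2: counts = {1: 3, 3: 1, 4: 2, 2: 2}

{1: 3, 3: 1, 4: 2, 2: 2}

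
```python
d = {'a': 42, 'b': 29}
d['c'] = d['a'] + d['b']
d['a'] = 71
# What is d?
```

After line 1: d = {'a': 42, 'b': 29}
After line 2 (d['c'] = 42 + 29): d = {'a': 42, 'b': 29, 'c': 71}
After line 3: d = {'a': 71, 'b': 29, 'c': 71}

{'a': 71, 'b': 29, 'c': 71}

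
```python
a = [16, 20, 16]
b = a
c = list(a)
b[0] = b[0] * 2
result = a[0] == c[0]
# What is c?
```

After line 1: a = [16, 20, 16]
After line 2 (b = a, alias): a = [16, 20, 16], b = [16, 20, 16]
After line 3 (c = list(a) is a copy, new object): c = [16, 20, 16]
After line 4 (b[0] = 16 * 2 = 32; mutates shared a/b): a = b = [32, 20, 16], c = [16, 20, 16]
After line 5 (a[0] = 32, c[0] = 16; result = False)

[16, 20, 16]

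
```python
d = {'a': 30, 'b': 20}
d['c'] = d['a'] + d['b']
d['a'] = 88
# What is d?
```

After line 1: d = {'a': 30, 'b': 20}
After line 2 (d['c'] = 30 + 20): d = {'a': 30, 'b': 20, 'c': 50}
After line 3: d = {'a': 88, 'b': 20, 'c': 50}

{'a': 88, 'b': 20, 'c': 50}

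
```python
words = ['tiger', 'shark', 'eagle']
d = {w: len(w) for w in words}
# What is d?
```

{'tiger': 5, 'shark': 5, 'eagle': 5}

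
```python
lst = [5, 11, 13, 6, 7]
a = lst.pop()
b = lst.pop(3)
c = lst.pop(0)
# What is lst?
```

After line 1: lst = [5, 11, 13, 6, 7]
After line 2 (pop() -> a = 7): lst = [5, 11, 13, 6]
After line 3 (pop(3) -> b = 6): lst = [5, 11, 13]
After line 4 (pop(0) -> c = 5): lst = [11, 13]

[11, 13]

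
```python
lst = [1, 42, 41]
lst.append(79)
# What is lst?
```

[1, 42, 41, 79]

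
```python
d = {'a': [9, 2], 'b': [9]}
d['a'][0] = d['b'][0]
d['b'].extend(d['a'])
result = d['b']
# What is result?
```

After line 1: d = {'a': [9, 2], 'b': [9]}
After line 2 (a[0] = b[0] = 9): d = {'a': [9, 2], 'b': [9]}
After line 3 (b.extend(a) appends [9, 2]): d = {'a': [9, 2], 'b': [9, 9, 2]}
After line 4: result = d['b'] = [9, 9, 2]

[9, 9, 2]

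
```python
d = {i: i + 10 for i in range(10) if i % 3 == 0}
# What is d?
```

{0: 10, 3: 13, 6: 16, 9: 19}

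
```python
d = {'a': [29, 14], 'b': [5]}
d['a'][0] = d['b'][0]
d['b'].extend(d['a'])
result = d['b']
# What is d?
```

After line 1: d = {'a': [29, 14], 'b': [5]}
After line 2 (a[0] = b[0] = 5): d = {'a': [5, 14], 'b': [5]}
After line 3 (b.extend(a) appends [5, 14]): d = {'a': [5, 14], 'b': [5, 5, 14]}
After line 4: result = d['b'] = [5, 5, 14]

{'a': [5, 14], 'b': [5, 5, 14]}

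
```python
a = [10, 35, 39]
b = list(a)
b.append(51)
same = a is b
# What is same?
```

After line 1: a = [10, 35, 39]
After line 2 (b = list(a) is a shallow copy, new object): a = [10, 35, 39], b = [10, 35, 39]
After line 3 (append only mutates b): a = [10, 35, 39], b = [10, 35, 39, 51]
After line 4 (same = a is b; different objects -> False): same = False

False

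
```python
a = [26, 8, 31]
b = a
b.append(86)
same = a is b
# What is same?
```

After line 1: a = [26, 8, 31]
After line 2 (b = a is an alias, same object): a = [26, 8, 31], b = [26, 8, 31]
After line 3 (b.append mutates the shared list): a = [26, 8, 31, 86], b = [26, 8, 31, 86]
After line 4 (same = a is b; same object -> True): same = True

True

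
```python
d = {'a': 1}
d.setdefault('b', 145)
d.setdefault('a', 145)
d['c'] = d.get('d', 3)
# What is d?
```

After line 1: d = {'a': 1}
After line 2 (setdefault adds 'b'=145): d = {'a': 1, 'b': 145}
After line 3 (setdefault 'a' no-op, already exists): d = {'a': 1, 'b': 145}
After line 4 (get('d', 3) returns default since 'd' not in d): d = {'a': 1, 'b': 145, 'c': 3}

{'a': 1, 'b': 145, 'c': 3}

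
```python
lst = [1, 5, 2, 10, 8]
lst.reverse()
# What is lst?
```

[8, 10, 2, 5, 1]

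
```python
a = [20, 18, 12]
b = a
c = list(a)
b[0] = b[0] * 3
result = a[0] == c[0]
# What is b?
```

After line 1: a = [20, 18, 12]
After line 2 (b = a, alias): a = [20, 18, 12], b = [20, 18, 12]
After line 3 (c = list(a) is a copy, new object): c = [20, 18, 12]
After line 4 (b[0] = 20 * 3 = 60; mutates shared a/b): a = b = [60, 18, 12], c = [20, 18, 12]
After line 5 (a[0] = 60, c[0] = 20; result = False)

[60, 18, 12]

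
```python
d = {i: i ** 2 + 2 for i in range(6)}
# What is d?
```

{0: 2, 1: 3, 2: 6, 3: 11, 4: 18, 5: 27}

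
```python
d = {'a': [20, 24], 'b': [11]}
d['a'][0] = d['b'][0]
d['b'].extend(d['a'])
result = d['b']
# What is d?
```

After line 1: d = {'a': [20, 24], 'b': [11]}
After line 2 (a[0] = b[0] = 11): d = {'a': [11, 24], 'b': [11]}
After line 3 (b.extend(a) appends [11, 24]): d = {'a': [11, 24], 'b': [11, 11, 24]}
After line 4: result = d['b'] = [11, 11, 24]

{'a': [11, 24], 'b': [11, 11, 24]}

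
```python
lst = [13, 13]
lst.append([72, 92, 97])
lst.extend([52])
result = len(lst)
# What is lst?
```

After line 1: lst = [13, 13]
After line 2 (append adds [72, 92, 97] as single element): lst = [13, 13, [72, 92, 97]]
After line 3 (extend unpacks [52], adds 52): lst = [13, 13, [72, 92, 97], 52]
After line 4: result = len(lst) = 4

[13, 13, [72, 92, 97], 52]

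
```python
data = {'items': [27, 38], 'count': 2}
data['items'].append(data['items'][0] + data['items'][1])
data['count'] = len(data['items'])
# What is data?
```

After line 1: data = {'items': [27, 38], 'count': 2}
After line 2 (append 27 + 38 = 65): data = {'items': [27, 38, 65], 'count': 2}
After line 3 (count = len(items) = 3): data = {'items': [27, 38, 65], 'count': 3}

{'items': [27, 38, 65], 'count': 3}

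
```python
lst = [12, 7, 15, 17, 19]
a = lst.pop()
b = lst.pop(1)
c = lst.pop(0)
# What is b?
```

After line 1: lst = [12, 7, 15, 17, 19]
After line 2 (pop() -> a = 19): lst = [12, 7, 15, 17]
After line 3 (pop(1) -> b = 7): lst = [12, 15, 17]
After line 4 (pop(0) -> c = 12): lst = [15, 17]

7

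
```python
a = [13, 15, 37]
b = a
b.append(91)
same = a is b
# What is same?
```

After line 1: a = [13, 15, 37]
After line 2 (b = a is an alias, same object): a = [13, 15, 37], b = [13, 15, 37]
After line 3 (b.append mutates the shared list): a = [13, 15, 37, 91], b = [13, 15, 37, 91]
After line 4 (same = a is b; same object -> True): same = True

True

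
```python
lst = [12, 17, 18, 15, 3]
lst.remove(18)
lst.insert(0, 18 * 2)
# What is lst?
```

After line 1: lst = [12, 17, 18, 15, 3]
After line 2 (remove first 18): lst = [12, 17, 15, 3]
After line 3 (insert 36 at index 0): lst = [36, 12, 17, 15, 3]

[36, 12, 17, 15, 3]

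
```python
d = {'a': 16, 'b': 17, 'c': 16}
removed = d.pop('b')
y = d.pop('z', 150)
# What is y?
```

After line 1: d = {'a': 16, 'b': 17, 'c': 16}
After line 2 (pop 'b' returns 17): d = {'a': 16, 'c': 16}, removed = 17
After line 3 (pop 'z' missing, returns default 150): d = {'a': 16, 'c': 16}, y = 150

150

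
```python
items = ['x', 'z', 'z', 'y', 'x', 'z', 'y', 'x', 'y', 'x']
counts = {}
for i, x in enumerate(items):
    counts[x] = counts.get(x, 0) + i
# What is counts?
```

Initial: counts = {}, items = ['x', 'z', 'z', 'y', 'x', 'z', 'y', 'x', 'y', 'x']
i=0, x='x': counts = {'x': 0}
i=1, x='z': counts = {'x': 0, 'z': 1}
i=2, x='z': counts = {'x': 0, 'z': 3}
i=3, x='y': counts = {'x': 0, 'z': 3, 'y': 3}
i=4, x='x': counts = {'x': 4, 'z': 3, 'y': 3}
i=5, x='z': counts = {'x': 4, 'z': 8, 'y': 3}
i=6, x='y': counts = {'x': 4, 'z': 8, 'y': 9}
i=7, x='x': counts = {'x': 11, 'z': 8, 'y': 9}
i=8, x='y': counts = {'x': 11, 'z': 8, 'y': 17}
i=9, x='x': counts = {'x': 20, 'z': 8, 'y': 17}

{'x': 20, 'z': 8, 'y': 17}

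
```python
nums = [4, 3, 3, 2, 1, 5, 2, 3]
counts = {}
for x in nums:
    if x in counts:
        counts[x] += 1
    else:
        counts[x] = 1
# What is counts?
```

Initial: counts = {}, nums = [4, 3, 3, 2, 1, 5, 2, 3]
See 4: counts = {4: 1}
See 3: counts = {4: 1, 3: 1}
See 3: counts = {4: 1, 3: 2}
See 2: counts = {4: 1, 3: 2, 2: 1}
See 1: counts = {4: 1, 3: 2, 2: 1, 1: 1}
See 5: counts = {4: 1, 3: 2, 2: 1, 1: 1, 5: 1}
See 2: counts = {4: 1, 3: 2, 2: 2, 1: 1, 5: 1}
See 3: counts = {4: 1, 3: 3, 2: 2, 1: 1, 5: 1}

{4: 1, 3: 3, 2: 2, 1: 1, 5: 1}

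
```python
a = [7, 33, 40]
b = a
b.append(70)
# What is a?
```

After line 1: a = [7, 33, 40]
After line 2 (b = a is an alias, same object): a = [7, 33, 40], b = [7, 33, 40]
After line 3 (b.append mutates the shared list): a = [7, 33, 40, 70], b = [7, 33, 40, 70]

[7, 33, 40, 70]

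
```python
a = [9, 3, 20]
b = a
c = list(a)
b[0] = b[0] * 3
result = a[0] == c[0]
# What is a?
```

After line 1: a = [9, 3, 20]
After line 2 (b = a, alias): a = [9, 3, 20], b = [9, 3, 20]
After line 3 (c = list(a) is a copy, new object): c = [9, 3, 20]
After line 4 (b[0] = 9 * 3 = 27; mutates shared a/b): a = b = [27, 3, 20], c = [9, 3, 20]
After line 5 (a[0] = 27, c[0] = 9; result = False)

[27, 3, 20]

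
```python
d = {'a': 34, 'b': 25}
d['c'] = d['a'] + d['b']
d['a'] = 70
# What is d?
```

After line 1: d = {'a': 34, 'b': 25}
After line 2 (d['c'] = 34 + 25): d = {'a': 34, 'b': 25, 'c': 59}
After line 3: d = {'a': 70, 'b': 25, 'c': 59}

{'a': 70, 'b': 25, 'c': 59}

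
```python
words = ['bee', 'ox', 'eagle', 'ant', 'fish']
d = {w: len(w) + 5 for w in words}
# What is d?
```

{'bee': 8, 'ox': 7, 'eagle': 10, 'ant': 8, 'fish': 9}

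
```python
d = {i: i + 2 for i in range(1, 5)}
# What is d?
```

{1: 3, 2: 4, 3: 5, 4: 6}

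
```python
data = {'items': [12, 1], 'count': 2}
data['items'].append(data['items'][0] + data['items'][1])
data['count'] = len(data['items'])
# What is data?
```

After line 1: data = {'items': [12, 1], 'count': 2}
After line 2 (append 12 + 1 = 13): data = {'items': [12, 1, 13], 'count': 2}
After line 3 (count = len(items) = 3): data = {'items': [12, 1, 13], 'count': 3}

{'items': [12, 1, 13], 'count': 3}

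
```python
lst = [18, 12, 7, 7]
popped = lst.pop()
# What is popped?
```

7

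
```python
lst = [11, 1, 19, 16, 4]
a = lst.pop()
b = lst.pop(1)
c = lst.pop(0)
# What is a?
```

After line 1: lst = [11, 1, 19, 16, 4]
After line 2 (pop() -> a = 4): lst = [11, 1, 19, 16]
After line 3 (pop(1) -> b = 1): lst = [11, 19, 16]
After line 4 (pop(0) -> c = 11): lst = [19, 16]

4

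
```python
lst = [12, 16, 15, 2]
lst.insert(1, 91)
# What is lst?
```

[12, 91, 16, 15, 2]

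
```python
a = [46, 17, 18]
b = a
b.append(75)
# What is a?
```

After line 1: a = [46, 17, 18]
After line 2 (b = a is an alias, same object): a = [46, 17, 18], b = [46, 17, 18]
After line 3 (b.append mutates the shared list): a = [46, 17, 18, 75], b = [46, 17, 18, 75]

[46, 17, 18, 75]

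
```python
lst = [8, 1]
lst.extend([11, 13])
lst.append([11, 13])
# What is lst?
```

After line 1: lst = [8, 1]
After line 2 (extend unpacks [11, 13]): lst = [8, 1, 11, 13]
After line 3 (append adds [11, 13] as single element): lst = [8, 1, 11, 13, [11, 13]]

[8, 1, 11, 13, [11, 13]]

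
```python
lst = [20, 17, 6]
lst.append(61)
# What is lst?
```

[20, 17, 6, 61]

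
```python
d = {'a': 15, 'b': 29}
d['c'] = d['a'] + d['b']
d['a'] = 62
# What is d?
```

After line 1: d = {'a': 15, 'b': 29}
After line 2 (d['c'] = 15 + 29): d = {'a': 15, 'b': 29, 'c': 44}
After line 3: d = {'a': 62, 'b': 29, 'c': 44}

{'a': 62, 'b': 29, 'c': 44}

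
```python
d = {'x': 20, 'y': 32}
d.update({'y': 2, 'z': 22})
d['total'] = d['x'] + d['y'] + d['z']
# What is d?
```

After line 1: d = {'x': 20, 'y': 32}
After line 2 (y overwritten, z added): d = {'x': 20, 'y': 2, 'z': 22}
After line 3 (total = 20 + 2 + 22 = 44): d = {'x': 20, 'y': 2, 'z': 22, 'total': 44}

{'x': 20, 'y': 2, 'z': 22, 'total': 44}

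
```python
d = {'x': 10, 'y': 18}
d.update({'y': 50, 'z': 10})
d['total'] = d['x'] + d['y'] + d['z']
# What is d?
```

After line 1: d = {'x': 10, 'y': 18}
After line 2 (y overwritten, z added): d = {'x': 10, 'y': 50, 'z': 10}
After line 3 (total = 10 + 50 + 10 = 70): d = {'x': 10, 'y': 50, 'z': 10, 'total': 70}

{'x': 10, 'y': 50, 'z': 10, 'total': 70}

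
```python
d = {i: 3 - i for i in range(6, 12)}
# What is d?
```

{6: -3, 7: -4, 8: -5, 9: -6, 10: -7, 11: -8}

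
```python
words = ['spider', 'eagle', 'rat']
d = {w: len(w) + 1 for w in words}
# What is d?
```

{'spider': 7, 'eagle': 6, 'rat': 4}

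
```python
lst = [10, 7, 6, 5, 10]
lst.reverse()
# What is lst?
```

[10, 5, 6, 7, 10]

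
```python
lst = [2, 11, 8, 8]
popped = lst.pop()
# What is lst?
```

[2, 11, 8]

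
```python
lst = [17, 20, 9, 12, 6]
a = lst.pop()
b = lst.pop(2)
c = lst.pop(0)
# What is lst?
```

After line 1: lst = [17, 20, 9, 12, 6]
After line 2 (pop() -> a = 6): lst = [17, 20, 9, 12]
After line 3 (pop(2) -> b = 9): lst = [17, 20, 12]
After line 4 (pop(0) -> c = 17): lst = [20, 12]

[20, 12]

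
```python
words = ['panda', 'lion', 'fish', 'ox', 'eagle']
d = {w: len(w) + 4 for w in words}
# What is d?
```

{'panda': 9, 'lion': 8, 'fish': 8, 'ox': 6, 'eagle': 9}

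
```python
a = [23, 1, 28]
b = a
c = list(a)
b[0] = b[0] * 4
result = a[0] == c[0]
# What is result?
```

After line 1: a = [23, 1, 28]
After line 2 (b = a, alias): a = [23, 1, 28], b = [23, 1, 28]
After line 3 (c = list(a) is a copy, new object): c = [23, 1, 28]
After line 4 (b[0] = 23 * 4 = 92; mutates shared a/b): a = b = [92, 1, 28], c = [23, 1, 28]
After line 5 (a[0] = 92, c[0] = 23; result = False)

False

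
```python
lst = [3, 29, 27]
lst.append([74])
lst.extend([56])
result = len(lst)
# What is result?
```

After line 1: lst = [3, 29, 27]
After line 2 (append adds [74] as single element): lst = [3, 29, 27, [74]]
After line 3 (extend unpacks [56], adds 56): lst = [3, 29, 27, [74], 56]
After line 4: result = len(lst) = 5

5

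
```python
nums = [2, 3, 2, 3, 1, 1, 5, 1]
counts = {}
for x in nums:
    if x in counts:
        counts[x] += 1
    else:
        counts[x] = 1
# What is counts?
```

Initial: counts = {}, nums = [2, 3, 2, 3, 1, 1, 5, 1]
See 2: counts = {2: 1}
See 3: counts = {2: 1, 3: 1}
See 2: counts = {2: 2, 3: 1}
See 3: counts = {2: 2, 3: 2}
See 1: counts = {2: 2, 3: 2, 1: 1}
See 1: counts = {2: 2, 3: 2, 1: 2}
See 5: counts = {2: 2, 3: 2, 1: 2, 5: 1}
See 1: counts = {2: 2, 3: 2, 1: 3, 5: 1}

{2: 2, 3: 2, 1: 3, 5: 1}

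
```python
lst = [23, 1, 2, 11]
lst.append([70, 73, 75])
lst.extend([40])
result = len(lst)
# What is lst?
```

After line 1: lst = [23, 1, 2, 11]
After line 2 (append adds [70, 73, 75] as single element): lst = [23, 1, 2, 11, [70, 73, 75]]
After line 3 (extend unpacks [40], adds 40): lst = [23, 1, 2, 11, [70, 73, 75], 40]
After line 4: result = len(lst) = 6

[23, 1, 2, 11, [70, 73, 75], 40]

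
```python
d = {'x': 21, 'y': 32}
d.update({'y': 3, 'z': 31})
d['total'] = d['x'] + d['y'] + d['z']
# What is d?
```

After line 1: d = {'x': 21, 'y': 32}
After line 2 (y overwritten, z added): d = {'x': 21, 'y': 3, 'z': 31}
After line 3 (total = 21 + 3 + 31 = 55): d = {'x': 21, 'y': 3, 'z': 31, 'total': 55}

{'x': 21, 'y': 3, 'z': 31, 'total': 55}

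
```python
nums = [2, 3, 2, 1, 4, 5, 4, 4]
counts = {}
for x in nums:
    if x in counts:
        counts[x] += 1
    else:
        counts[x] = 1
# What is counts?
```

Initial: counts = {}, nums = [2, 3, 2, 1, 4, 5, 4, 4]
See 2: counts = {2: 1}
See 3: counts = {2: 1, 3: 1}
See 2: counts = {2: 2, 3: 1}
See 1: counts = {2: 2, 3: 1, 1: 1}
See 4: counts = {2: 2, 3: 1, 1: 1, 4: 1}
See 5: counts = {2: 2, 3: 1, 1: 1, 4: 1, 5: 1}
See 4: counts = {2: 2, 3: 1, 1: 1, 4: 2, 5: 1}
See 4: counts = {2: 2, 3: 1, 1: 1, 4: 3, 5: 1}

{2: 2, 3: 1, 1: 1, 4: 3, 5: 1}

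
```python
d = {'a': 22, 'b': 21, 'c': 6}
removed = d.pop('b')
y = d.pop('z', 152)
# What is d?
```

After line 1: d = {'a': 22, 'b': 21, 'c': 6}
After line 2 (pop 'b' returns 21): d = {'a': 22, 'c': 6}, removed = 21
After line 3 (pop 'z' missing, returns default 152): d = {'a': 22, 'c': 6}, y = 152

{'a': 22, 'c': 6}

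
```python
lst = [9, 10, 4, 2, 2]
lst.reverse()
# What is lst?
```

[2, 2, 4, 10, 9]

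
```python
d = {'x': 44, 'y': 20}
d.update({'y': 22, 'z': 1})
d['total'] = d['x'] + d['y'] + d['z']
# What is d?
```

After line 1: d = {'x': 44, 'y': 20}
After line 2 (y overwritten, z added): d = {'x': 44, 'y': 22, 'z': 1}
After line 3 (total = 44 + 22 + 1 = 67): d = {'x': 44, 'y': 22, 'z': 1, 'total': 67}

{'x': 44, 'y': 22, 'z': 1, 'total': 67}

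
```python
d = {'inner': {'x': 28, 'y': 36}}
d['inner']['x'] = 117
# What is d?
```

After line 1: d = {'inner': {'x': 28, 'y': 36}}
After line 2 (inner x overwritten): d = {'inner': {'x': 117, 'y': 36}}

{'inner': {'x': 117, 'y': 36}}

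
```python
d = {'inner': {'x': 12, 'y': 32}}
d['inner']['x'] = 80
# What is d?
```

After line 1: d = {'inner': {'x': 12, 'y': 32}}
After line 2 (inner x overwritten): d = {'inner': {'x': 80, 'y': 32}}

{'inner': {'x': 80, 'y': 32}}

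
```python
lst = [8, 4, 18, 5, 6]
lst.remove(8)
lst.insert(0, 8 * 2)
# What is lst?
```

After line 1: lst = [8, 4, 18, 5, 6]
After line 2 (remove first 8): lst = [4, 18, 5, 6]
After line 3 (insert 16 at index 0): lst = [16, 4, 18, 5, 6]

[16, 4, 18, 5, 6]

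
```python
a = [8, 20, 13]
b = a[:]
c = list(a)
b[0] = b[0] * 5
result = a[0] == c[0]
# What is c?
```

After line 1: a = [8, 20, 13]
After line 2 (b = a[:], copy): a = [8, 20, 13], b = [8, 20, 13]
After line 3 (c = list(a) is a copy, new object): c = [8, 20, 13]
After line 4 (b[0] = 8 * 5 = 40; only b mutates (copy)): a = [8, 20, 13], b = [40, 20, 13], c = [8, 20, 13]
After line 5 (a[0] = 8, c[0] = 8; result = True)

[8, 20, 13]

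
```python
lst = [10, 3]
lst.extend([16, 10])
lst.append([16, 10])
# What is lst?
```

After line 1: lst = [10, 3]
After line 2 (extend unpacks [16, 10]): lst = [10, 3, 16, 10]
After line 3 (append adds [16, 10] as single element): lst = [10, 3, 16, 10, [16, 10]]

[10, 3, 16, 10, [16, 10]]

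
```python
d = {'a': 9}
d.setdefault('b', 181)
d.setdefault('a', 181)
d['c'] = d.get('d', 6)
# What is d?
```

After line 1: d = {'a': 9}
After line 2 (setdefault adds 'b'=181): d = {'a': 9, 'b': 181}
After line 3 (setdefault 'a' no-op, already exists): d = {'a': 9, 'b': 181}
After line 4 (get('d', 6) returns default since 'd' not in d): d = {'a': 9, 'b': 181, 'c': 6}

{'a': 9, 'b': 181, 'c': 6}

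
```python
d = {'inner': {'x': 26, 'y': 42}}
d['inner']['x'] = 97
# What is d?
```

After line 1: d = {'inner': {'x': 26, 'y': 42}}
After line 2 (inner x overwritten): d = {'inner': {'x': 97, 'y': 42}}

{'inner': {'x': 97, 'y': 42}}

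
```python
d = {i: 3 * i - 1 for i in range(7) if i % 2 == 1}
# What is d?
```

{1: 2, 3: 8, 5: 14}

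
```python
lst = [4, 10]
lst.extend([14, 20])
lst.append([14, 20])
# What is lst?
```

After line 1: lst = [4, 10]
After line 2 (extend unpacks [14, 20]): lst = [4, 10, 14, 20]
After line 3 (append adds [14, 20] as single element): lst = [4, 10, 14, 20, [14, 20]]

[4, 10, 14, 20, [14, 20]]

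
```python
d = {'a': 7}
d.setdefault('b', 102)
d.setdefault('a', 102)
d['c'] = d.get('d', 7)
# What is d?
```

After line 1: d = {'a': 7}
After line 2 (setdefault adds 'b'=102): d = {'a': 7, 'b': 102}
After line 3 (setdefault 'a' no-op, already exists): d = {'a': 7, 'b': 102}
After line 4 (get('d', 7) returns default since 'd' not in d): d = {'a': 7, 'b': 102, 'c': 7}

{'a': 7, 'b': 102, 'c': 7}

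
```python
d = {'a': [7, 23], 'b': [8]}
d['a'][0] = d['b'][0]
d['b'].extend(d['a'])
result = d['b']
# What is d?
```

After line 1: d = {'a': [7, 23], 'b': [8]}
After line 2 (a[0] = b[0] = 8): d = {'a': [8, 23], 'b': [8]}
After line 3 (b.extend(a) appends [8, 23]): d = {'a': [8, 23], 'b': [8, 8, 23]}
After line 4: result = d['b'] = [8, 8, 23]

{'a': [8, 23], 'b': [8, 8, 23]}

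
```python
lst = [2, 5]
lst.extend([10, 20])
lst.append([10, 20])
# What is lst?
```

After line 1: lst = [2, 5]
After line 2 (extend unpacks [10, 20]): lst = [2, 5, 10, 20]
After line 3 (append adds [10, 20] as single element): lst = [2, 5, 10, 20, [10, 20]]

[2, 5, 10, 20, [10, 20]]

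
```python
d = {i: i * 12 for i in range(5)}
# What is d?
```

{0: 0, 1: 12, 2: 24, 3: 36, 4: 48}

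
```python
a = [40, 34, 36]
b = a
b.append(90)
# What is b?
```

After line 1: a = [40, 34, 36]
After line 2 (b = a is an alias, same object): a = [40, 34, 36], b = [40, 34, 36]
After line 3 (b.append mutates the shared list): a = [40, 34, 36, 90], b = [40, 34, 36, 90]

[40, 34, 36, 90]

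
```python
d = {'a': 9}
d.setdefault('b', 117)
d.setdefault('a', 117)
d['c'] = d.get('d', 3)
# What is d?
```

After line 1: d = {'a': 9}
After line 2 (setdefault adds 'b'=117): d = {'a': 9, 'b': 117}
After line 3 (setdefault 'a' no-op, already exists): d = {'a': 9, 'b': 117}
After line 4 (get('d', 3) returns default since 'd' not in d): d = {'a': 9, 'b': 117, 'c': 3}

{'a': 9, 'b': 117, 'c': 3}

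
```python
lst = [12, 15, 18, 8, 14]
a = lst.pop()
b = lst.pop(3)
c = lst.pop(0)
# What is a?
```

After line 1: lst = [12, 15, 18, 8, 14]
After line 2 (pop() -> a = 14): lst = [12, 15, 18, 8]
After line 3 (pop(3) -> b = 8): lst = [12, 15, 18]
After line 4 (pop(0) -> c = 12): lst = [15, 18]

14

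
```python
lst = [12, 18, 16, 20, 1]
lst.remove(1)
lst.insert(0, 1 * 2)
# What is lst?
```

After line 1: lst = [12, 18, 16, 20, 1]
After line 2 (remove first 1): lst = [12, 18, 16, 20]
After line 3 (insert 2 at index 0): lst = [2, 12, 18, 16, 20]

[2, 12, 18, 16, 20]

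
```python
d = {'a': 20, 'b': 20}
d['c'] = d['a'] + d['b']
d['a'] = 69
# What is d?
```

After line 1: d = {'a': 20, 'b': 20}
After line 2 (d['c'] = 20 + 20): d = {'a': 20, 'b': 20, 'c': 40}
After line 3: d = {'a': 69, 'b': 20, 'c': 40}

{'a': 69, 'b': 20, 'c': 40}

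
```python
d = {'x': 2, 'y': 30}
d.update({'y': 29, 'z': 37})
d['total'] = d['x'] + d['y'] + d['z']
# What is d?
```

After line 1: d = {'x': 2, 'y': 30}
After line 2 (y overwritten, z added): d = {'x': 2, 'y': 29, 'z': 37}
After line 3 (total = 2 + 29 + 37 = 68): d = {'x': 2, 'y': 29, 'z': 37, 'total': 68}

{'x': 2, 'y': 29, 'z': 37, 'total': 68}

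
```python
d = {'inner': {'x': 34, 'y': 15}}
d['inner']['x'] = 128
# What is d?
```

After line 1: d = {'inner': {'x': 34, 'y': 15}}
After line 2 (inner x overwritten): d = {'inner': {'x': 128, 'y': 15}}

{'inner': {'x': 128, 'y': 15}}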